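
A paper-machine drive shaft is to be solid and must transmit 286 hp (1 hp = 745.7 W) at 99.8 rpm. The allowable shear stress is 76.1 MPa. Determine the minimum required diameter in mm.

111 mm

ω = 2π·99.8/60 = 10.45 rad/s, so T = P/ω = 286×745.7 / 10.45 = 20410 N·m.
For a solid shaft τ_max = 16T/(πd³), so d = (16T/(π τ_allow))^(1/3) = (16·20410/(π·7.61×10^7))^(1/3) = 0.1109 m.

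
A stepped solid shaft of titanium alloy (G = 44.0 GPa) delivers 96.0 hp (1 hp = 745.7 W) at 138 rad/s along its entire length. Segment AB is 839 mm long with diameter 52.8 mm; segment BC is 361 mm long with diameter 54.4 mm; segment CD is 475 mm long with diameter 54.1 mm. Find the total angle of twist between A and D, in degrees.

1.41°

ω = 138 rad/s, so T = P/ω = 96.0×745.7 / 138.0 = 518.7 N·m.
J_AB = π(0.0528)⁴/32 = 7.63×10^-7 m⁴; J_BC = π(0.0544)⁴/32 = 8.60×10^-7 m⁴; J_CD = π(0.0541)⁴/32 = 8.41×10^-7 m⁴.
θ = (T/G)·Σ L_i/J_i = (518.7/44.0×10⁹)·(0.839/7.63×10^-7 + 0.361/8.60×10^-7 + 0.475/8.41×10^-7) = 0.02457 rad.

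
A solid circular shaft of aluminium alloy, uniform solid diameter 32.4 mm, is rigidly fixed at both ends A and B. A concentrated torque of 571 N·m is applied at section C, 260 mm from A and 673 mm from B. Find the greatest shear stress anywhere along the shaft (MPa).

61.7 MPa

With uniform GJ and both ends fixed, compatibility θ_AC = θ_CB gives T_A·a = T_B·b, together with T_A + T_B = T₀.
T_A = T₀·b/(a+b) = 571.0·673/933.0 = 411.9 N·m; T_B = 159.1 N·m.
τ in each portion: τ_AC = 6.17×10^7 Pa, τ_CB = 2.38×10^7 Pa; maximum is in AC.
τ_max = T_AC·r/J = 411.9·0.0162/1.08×10^-7 = 6.167×10^7 Pa.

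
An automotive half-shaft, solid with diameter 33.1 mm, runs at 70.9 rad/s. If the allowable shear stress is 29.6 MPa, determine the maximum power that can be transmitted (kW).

14.9 kW

J = πd⁴/32 = π(0.0331)⁴/32 = 1.178×10^-7 m⁴.
T_max = τ_allow·J/r = 2.96×10^7 × 1.178×10^-7 / 0.0166 = 210.8 N·m.
ω = 70.9 rad/s, so P_max = T_max·ω = 1.494×10^4 W.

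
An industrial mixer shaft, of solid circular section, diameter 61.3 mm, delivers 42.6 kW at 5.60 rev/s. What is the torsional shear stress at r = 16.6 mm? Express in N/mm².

ω = 2π·5.60 = 35.19 rad/s, so T = P/ω = 42.6×10³ / 35.19 = 1211 N·m.
J = πd⁴/32 = π(0.0613)⁴/32 = 1.386×10^-6 m⁴.
Shear stress varies linearly with radius: τ = T·r/J = 1211 × 0.0166 / 1.386×10^-6 = 1.450×10^7 Pa.

14.5 N/mm²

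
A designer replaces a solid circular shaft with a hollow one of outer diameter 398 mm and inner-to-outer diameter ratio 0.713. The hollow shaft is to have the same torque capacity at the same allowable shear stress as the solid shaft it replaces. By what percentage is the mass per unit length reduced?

Equal τ_max and T ⇒ the solid shaft needs d_s³ = d_o³(1−k⁴), so d_s = 398·(1−0.713⁴)^(1/3) = 360.2 mm.
Area ratio A_h/A_s = d_o²(1−k²)/d_s² = (1−k²)/(1−k⁴)^(2/3) = 0.6001.
Mass saving = 1 − 0.6001 = 40.0 %.

40.0 %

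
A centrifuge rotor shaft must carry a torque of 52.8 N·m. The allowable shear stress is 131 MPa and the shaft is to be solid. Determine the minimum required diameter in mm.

For a solid shaft τ_max = 16T/(πd³), so d = (16T/(π τ_allow))^(1/3) = (16·52.80/(π·1.31×10^8))^(1/3) = 0.01271 m.

12.7 mm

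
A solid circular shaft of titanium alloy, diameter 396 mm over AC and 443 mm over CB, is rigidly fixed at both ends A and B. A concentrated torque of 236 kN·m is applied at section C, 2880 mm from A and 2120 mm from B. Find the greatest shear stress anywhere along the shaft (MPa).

Compatibility: T_A·a/J_AC = T_B·b/J_CB with T_A + T_B = T₀.
J_AC = 2.41×10^-3 m⁴, J_CB = 3.78×10^-3 m⁴, so T_A = T₀·(J_AC/a)/((J_AC/a)+(J_CB/b)) = 75460 N·m, T_B = 160500 N·m.
τ in each portion: τ_AC = 6.19×10^6 Pa, τ_CB = 9.40×10^6 Pa; maximum is in CB.
τ_max = T_CB·r/J = 160500·0.222/3.78×10^-3 = 9.405×10^6 Pa.

9.40 MPa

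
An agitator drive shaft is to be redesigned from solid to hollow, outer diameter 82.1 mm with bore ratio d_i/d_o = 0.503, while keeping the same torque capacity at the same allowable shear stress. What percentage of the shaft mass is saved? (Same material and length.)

Equal τ_max and T ⇒ the solid shaft needs d_s³ = d_o³(1−k⁴), so d_s = 82.1·(1−0.503⁴)^(1/3) = 80.31 mm.
Area ratio A_h/A_s = d_o²(1−k²)/d_s² = (1−k²)/(1−k⁴)^(2/3) = 0.7807.
Mass saving = 1 − 0.7807 = 21.9 %.

21.9 %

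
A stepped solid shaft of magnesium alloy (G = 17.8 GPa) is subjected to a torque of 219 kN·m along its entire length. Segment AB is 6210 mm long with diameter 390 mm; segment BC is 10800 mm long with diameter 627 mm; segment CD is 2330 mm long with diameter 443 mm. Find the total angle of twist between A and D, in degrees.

2.86°

J_AB = π(0.390)⁴/32 = 2.27×10^-3 m⁴; J_BC = π(0.627)⁴/32 = 0.0152 m⁴; J_CD = π(0.443)⁴/32 = 3.78×10^-3 m⁴.
θ = (T/G)·Σ L_i/J_i = (219000/17.8×10⁹)·(6.21/2.27×10^-3 + 10.8/0.0152 + 2.33/3.78×10^-3) = 0.04998 rad.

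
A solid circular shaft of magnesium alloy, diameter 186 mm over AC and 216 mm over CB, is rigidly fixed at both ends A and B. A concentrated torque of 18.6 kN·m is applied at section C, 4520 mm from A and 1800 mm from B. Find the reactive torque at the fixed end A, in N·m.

Compatibility: T_A·a/J_AC = T_B·b/J_CB with T_A + T_B = T₀.
J_AC = 1.18×10^-4 m⁴, J_CB = 2.14×10^-4 m⁴, so T_A = T₀·(J_AC/a)/((J_AC/a)+(J_CB/b)) = 3341 N·m, T_B = 15260 N·m.

3340 N·m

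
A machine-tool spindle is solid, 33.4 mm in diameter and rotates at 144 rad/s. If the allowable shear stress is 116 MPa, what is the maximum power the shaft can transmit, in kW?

122 kW

J = πd⁴/32 = π(0.0334)⁴/32 = 1.222×10^-7 m⁴.
T_max = τ_allow·J/r = 1.16×10^8 × 1.222×10^-7 / 0.0167 = 848.6 N·m.
ω = 144 rad/s, so P_max = T_max·ω = 1.222×10^5 W.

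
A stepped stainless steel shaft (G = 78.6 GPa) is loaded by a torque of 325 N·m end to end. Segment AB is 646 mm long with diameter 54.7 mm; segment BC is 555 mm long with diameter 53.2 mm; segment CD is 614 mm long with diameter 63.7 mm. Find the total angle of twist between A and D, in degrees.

0.431°

J_AB = π(0.0547)⁴/32 = 8.79×10^-7 m⁴; J_BC = π(0.0532)⁴/32 = 7.86×10^-7 m⁴; J_CD = π(0.0637)⁴/32 = 1.62×10^-6 m⁴.
θ = (T/G)·Σ L_i/J_i = (325.0/78.6×10⁹)·(0.646/8.79×10^-7 + 0.555/7.86×10^-7 + 0.614/1.62×10^-6) = 7.528×10^-3 rad.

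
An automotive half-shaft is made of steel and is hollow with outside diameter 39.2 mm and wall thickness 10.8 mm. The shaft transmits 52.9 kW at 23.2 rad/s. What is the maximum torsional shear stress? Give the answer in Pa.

2.01e8 Pa

ω = 23.2 rad/s, so T = P/ω = 52.9×10³ / 23.20 = 2280 N·m.
J = π(d_o⁴ − d_i⁴)/32 = π(0.0392⁴ − 0.0176⁴)/32 = 2.224×10^-7 m⁴.
τ_max = T·r/J = 2280 × 0.0196 / 2.224×10^-7 = 2.010×10^8 Pa.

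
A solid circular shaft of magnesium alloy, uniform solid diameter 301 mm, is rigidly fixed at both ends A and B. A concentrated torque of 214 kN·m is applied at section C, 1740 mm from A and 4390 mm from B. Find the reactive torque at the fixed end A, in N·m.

153000 N·m

With uniform GJ and both ends fixed, compatibility θ_AC = θ_CB gives T_A·a = T_B·b, together with T_A + T_B = T₀.
T_A = T₀·b/(a+b) = 214000·4390/6130 = 153300 N·m; T_B = 60740 N·m.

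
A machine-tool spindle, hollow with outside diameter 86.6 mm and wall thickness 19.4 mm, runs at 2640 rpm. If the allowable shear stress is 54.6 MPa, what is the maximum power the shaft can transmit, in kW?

J = π(d_o⁴ − d_i⁴)/32 = π(0.0866⁴ − 0.0478⁴)/32 = 5.009×10^-6 m⁴.
T_max = τ_allow·J/r = 5.46×10^7 × 5.009×10^-6 / 0.0433 = 6316 N·m.
ω = 2π·2640/60 = 276.5 rad/s, so P_max = T_max·ω = 1.746×10^6 W.

1750 kW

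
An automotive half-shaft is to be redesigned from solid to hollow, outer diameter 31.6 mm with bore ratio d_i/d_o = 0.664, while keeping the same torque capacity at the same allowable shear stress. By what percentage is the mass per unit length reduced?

Equal τ_max and T ⇒ the solid shaft needs d_s³ = d_o³(1−k⁴), so d_s = 31.6·(1−0.664⁴)^(1/3) = 29.40 mm.
Area ratio A_h/A_s = d_o²(1−k²)/d_s² = (1−k²)/(1−k⁴)^(2/3) = 0.6458.
Mass saving = 1 − 0.6458 = 35.4 %.

35.4 %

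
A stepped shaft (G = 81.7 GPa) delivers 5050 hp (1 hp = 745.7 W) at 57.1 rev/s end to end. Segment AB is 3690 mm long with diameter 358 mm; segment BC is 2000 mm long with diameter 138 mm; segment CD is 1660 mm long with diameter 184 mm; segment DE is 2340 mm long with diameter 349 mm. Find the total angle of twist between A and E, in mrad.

9.61 mrad

ω = 2π·57.1 = 358.8 rad/s, so T = P/ω = 5050×745.7 / 358.8 = 10500 N·m.
J_AB = π(0.358)⁴/32 = 1.61×10^-3 m⁴; J_BC = π(0.138)⁴/32 = 3.56×10^-5 m⁴; J_CD = π(0.184)⁴/32 = 1.13×10^-4 m⁴; J_DE = π(0.349)⁴/32 = 1.46×10^-3 m⁴.
θ = (T/G)·Σ L_i/J_i = (10500/81.7×10⁹)·(3.69/1.61×10^-3 + 2.00/3.56×10^-5 + 1.66/1.13×10^-4 + 2.34/1.46×10^-3) = 9.612×10^-3 rad.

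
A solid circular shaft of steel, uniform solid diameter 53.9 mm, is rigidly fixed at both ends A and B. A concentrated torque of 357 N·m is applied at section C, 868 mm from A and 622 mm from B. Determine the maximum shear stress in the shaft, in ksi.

0.981 ksi

With uniform GJ and both ends fixed, compatibility θ_AC = θ_CB gives T_A·a = T_B·b, together with T_A + T_B = T₀.
T_A = T₀·b/(a+b) = 357.0·622/1490 = 149.0 N·m; T_B = 208.0 N·m.
τ in each portion: τ_AC = 4.85×10^6 Pa, τ_CB = 6.76×10^6 Pa; maximum is in CB.
τ_max = T_CB·r/J = 208.0·0.0269/8.29×10^-7 = 6.764×10^6 Pa.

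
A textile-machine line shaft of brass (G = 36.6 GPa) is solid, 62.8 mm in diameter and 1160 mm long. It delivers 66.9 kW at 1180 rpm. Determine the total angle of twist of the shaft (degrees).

ω = 2π·1180/60 = 123.6 rad/s, so T = P/ω = 66.9×10³ / 123.6 = 541.4 N·m.
J = πd⁴/32 = π(0.0628)⁴/32 = 1.527×10^-6 m⁴.
θ = T·L/(G·J) = 541.4 × 1.16 / (36.6×10⁹ × 1.527×10^-6) = 0.01124 rad.

0.644°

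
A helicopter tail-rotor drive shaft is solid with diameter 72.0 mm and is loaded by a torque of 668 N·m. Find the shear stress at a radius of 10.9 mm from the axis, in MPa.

J = πd⁴/32 = π(0.0720)⁴/32 = 2.638×10^-6 m⁴.
Shear stress varies linearly with radius: τ = T·r/J = 668.0 × 0.0109 / 2.638×10^-6 = 2.760×10^6 Pa.

2.76 MPa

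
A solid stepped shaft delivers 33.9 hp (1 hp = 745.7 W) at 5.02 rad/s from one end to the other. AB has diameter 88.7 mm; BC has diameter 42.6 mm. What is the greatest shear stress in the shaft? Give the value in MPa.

332 MPa

ω = 5.02 rad/s, so T = P/ω = 33.9×745.7 / 5.020 = 5036 N·m.
Under the same torque, τ_max = 16T/(πd³) is largest where d is smallest — segment BC (d = 42.6 mm).
τ_max = 16·5036/(π·(0.0426)³) = 3.317×10^8 Pa.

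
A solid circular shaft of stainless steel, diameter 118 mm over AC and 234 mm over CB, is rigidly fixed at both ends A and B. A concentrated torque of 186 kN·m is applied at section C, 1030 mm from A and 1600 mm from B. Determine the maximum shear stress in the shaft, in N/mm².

Compatibility: T_A·a/J_AC = T_B·b/J_CB with T_A + T_B = T₀.
J_AC = 1.90×10^-5 m⁴, J_CB = 2.94×10^-4 m⁴, so T_A = T₀·(J_AC/a)/((J_AC/a)+(J_CB/b)) = 16980 N·m, T_B = 169000 N·m.
τ in each portion: τ_AC = 5.26×10^7 Pa, τ_CB = 6.72×10^7 Pa; maximum is in CB.
τ_max = T_CB·r/J = 169000·0.117/2.94×10^-4 = 6.718×10^7 Pa.

67.2 N/mm²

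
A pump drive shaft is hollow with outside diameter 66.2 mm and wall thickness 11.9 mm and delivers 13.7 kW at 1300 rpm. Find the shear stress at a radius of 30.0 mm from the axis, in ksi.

0.279 ksi

ω = 2π·1300/60 = 136.1 rad/s, so T = P/ω = 13.7×10³ / 136.1 = 100.6 N·m.
J = π(d_o⁴ − d_i⁴)/32 = π(0.0662⁴ − 0.0424⁴)/32 = 1.568×10^-6 m⁴.
Shear stress varies linearly with radius: τ = T·r/J = 100.6 × 0.0300 / 1.568×10^-6 = 1.925×10^6 Pa.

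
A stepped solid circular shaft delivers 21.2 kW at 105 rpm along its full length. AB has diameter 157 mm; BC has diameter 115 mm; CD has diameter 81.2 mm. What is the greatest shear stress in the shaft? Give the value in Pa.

1.83e7 Pa

ω = 2π·105/60 = 11.00 rad/s, so T = P/ω = 21.2×10³ / 11.00 = 1928 N·m.
Under the same torque, τ_max = 16T/(πd³) is largest where d is smallest — segment CD (d = 81.2 mm).
τ_max = 16·1928/(π·(0.0812)³) = 1.834×10^7 Pa.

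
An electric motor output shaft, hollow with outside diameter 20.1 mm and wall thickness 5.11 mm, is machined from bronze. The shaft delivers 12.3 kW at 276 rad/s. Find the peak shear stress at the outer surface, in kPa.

29700 kPa

ω = 276 rad/s, so T = P/ω = 12.3×10³ / 276.0 = 44.57 N·m.
J = π(d_o⁴ − d_i⁴)/32 = π(0.0201⁴ − 0.00988⁴)/32 = 1.509×10^-8 m⁴.
τ_max = T·r/J = 44.57 × 0.0100 / 1.509×10^-8 = 2.968×10^7 Pa.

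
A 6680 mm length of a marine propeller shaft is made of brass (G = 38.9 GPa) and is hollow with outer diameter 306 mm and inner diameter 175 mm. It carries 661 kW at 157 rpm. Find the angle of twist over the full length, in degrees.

0.515°

ω = 2π·157/60 = 16.44 rad/s, so T = P/ω = 661×10³ / 16.44 = 40200 N·m.
J = π(d_o⁴ − d_i⁴)/32 = π(0.306⁴ − 0.175⁴)/32 = 7.687×10^-4 m⁴.
θ = T·L/(G·J) = 40200 × 6.68 / (38.9×10⁹ × 7.687×10^-4) = 8.982×10^-3 rad.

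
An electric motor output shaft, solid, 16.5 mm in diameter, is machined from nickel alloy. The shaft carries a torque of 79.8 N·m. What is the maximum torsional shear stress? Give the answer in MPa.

J = πd⁴/32 = π(0.0165)⁴/32 = 7.277×10^-9 m⁴.
τ_max = T·r/J = 79.80 × 0.00825 / 7.277×10^-9 = 9.047×10^7 Pa.

90.5 MPa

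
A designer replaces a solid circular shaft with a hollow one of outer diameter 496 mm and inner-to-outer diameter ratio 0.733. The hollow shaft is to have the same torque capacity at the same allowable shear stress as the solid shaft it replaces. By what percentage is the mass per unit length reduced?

Equal τ_max and T ⇒ the solid shaft needs d_s³ = d_o³(1−k⁴), so d_s = 496·(1−0.733⁴)^(1/3) = 442.8 mm.
Area ratio A_h/A_s = d_o²(1−k²)/d_s² = (1−k²)/(1−k⁴)^(2/3) = 0.5807.
Mass saving = 1 − 0.5807 = 41.9 %.

41.9 %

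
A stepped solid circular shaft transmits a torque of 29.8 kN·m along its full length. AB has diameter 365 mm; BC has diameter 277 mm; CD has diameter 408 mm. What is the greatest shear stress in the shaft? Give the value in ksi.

1.04 ksi

Under the same torque, τ_max = 16T/(πd³) is largest where d is smallest — segment BC (d = 277 mm).
τ_max = 16·29800/(π·(0.277)³) = 7.141×10^6 Pa.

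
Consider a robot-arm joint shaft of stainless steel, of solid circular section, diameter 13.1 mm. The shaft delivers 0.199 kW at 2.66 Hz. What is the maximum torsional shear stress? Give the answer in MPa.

ω = 2π·2.66 = 16.71 rad/s, so T = P/ω = 0.199×10³ / 16.71 = 11.91 N·m.
J = πd⁴/32 = π(0.0131)⁴/32 = 2.891×10^-9 m⁴.
τ_max = T·r/J = 11.91 × 0.00655 / 2.891×10^-9 = 2.697×10^7 Pa.

27.0 MPa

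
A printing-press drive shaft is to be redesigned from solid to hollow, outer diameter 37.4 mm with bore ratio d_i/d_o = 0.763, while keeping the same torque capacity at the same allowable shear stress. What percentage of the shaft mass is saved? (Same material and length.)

44.9 %

Equal τ_max and T ⇒ the solid shaft needs d_s³ = d_o³(1−k⁴), so d_s = 37.4·(1−0.763⁴)^(1/3) = 32.58 mm.
Area ratio A_h/A_s = d_o²(1−k²)/d_s² = (1−k²)/(1−k⁴)^(2/3) = 0.5506.
Mass saving = 1 − 0.5506 = 44.9 %.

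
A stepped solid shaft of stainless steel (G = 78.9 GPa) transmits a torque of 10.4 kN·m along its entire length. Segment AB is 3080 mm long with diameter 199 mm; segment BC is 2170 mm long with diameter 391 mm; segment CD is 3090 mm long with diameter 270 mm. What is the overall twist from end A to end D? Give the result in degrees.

J_AB = π(0.199)⁴/32 = 1.54×10^-4 m⁴; J_BC = π(0.391)⁴/32 = 2.29×10^-3 m⁴; J_CD = π(0.270)⁴/32 = 5.22×10^-4 m⁴.
θ = (T/G)·Σ L_i/J_i = (10400/78.9×10⁹)·(3.08/1.54×10^-4 + 2.17/2.29×10^-3 + 3.09/5.22×10^-4) = 3.542×10^-3 rad.

0.203°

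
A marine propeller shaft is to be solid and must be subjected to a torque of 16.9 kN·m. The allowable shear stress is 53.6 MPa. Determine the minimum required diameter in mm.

117 mm

For a solid shaft τ_max = 16T/(πd³), so d = (16T/(π τ_allow))^(1/3) = (16·16900/(π·5.36×10^7))^(1/3) = 0.1171 m.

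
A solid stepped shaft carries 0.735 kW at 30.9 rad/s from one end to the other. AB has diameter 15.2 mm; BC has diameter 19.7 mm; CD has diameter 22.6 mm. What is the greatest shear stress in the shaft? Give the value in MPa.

ω = 30.9 rad/s, so T = P/ω = 0.735×10³ / 30.90 = 23.79 N·m.
Under the same torque, τ_max = 16T/(πd³) is largest where d is smallest — segment AB (d = 15.2 mm).
τ_max = 16·23.79/(π·(0.0152)³) = 3.450×10^7 Pa.

34.5 MPa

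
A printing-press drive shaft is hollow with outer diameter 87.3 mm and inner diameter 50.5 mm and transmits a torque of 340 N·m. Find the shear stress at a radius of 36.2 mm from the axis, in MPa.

2.43 MPa

J = π(d_o⁴ − d_i⁴)/32 = π(0.0873⁴ − 0.0505⁴)/32 = 5.064×10^-6 m⁴.
Shear stress varies linearly with radius: τ = T·r/J = 340.0 × 0.0362 / 5.064×10^-6 = 2.431×10^6 Pa.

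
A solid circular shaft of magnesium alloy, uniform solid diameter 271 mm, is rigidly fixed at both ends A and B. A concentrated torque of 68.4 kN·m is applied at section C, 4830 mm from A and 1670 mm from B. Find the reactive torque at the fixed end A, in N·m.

With uniform GJ and both ends fixed, compatibility θ_AC = θ_CB gives T_A·a = T_B·b, together with T_A + T_B = T₀.
T_A = T₀·b/(a+b) = 68400·1670/6500 = 17570 N·m; T_B = 50830 N·m.

17600 N·m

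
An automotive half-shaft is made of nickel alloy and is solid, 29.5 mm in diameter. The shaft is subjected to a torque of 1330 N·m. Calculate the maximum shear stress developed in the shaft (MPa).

264 MPa

J = πd⁴/32 = π(0.0295)⁴/32 = 7.435×10^-8 m⁴.
τ_max = T·r/J = 1330 × 0.0147 / 7.435×10^-8 = 2.638×10^8 Pa.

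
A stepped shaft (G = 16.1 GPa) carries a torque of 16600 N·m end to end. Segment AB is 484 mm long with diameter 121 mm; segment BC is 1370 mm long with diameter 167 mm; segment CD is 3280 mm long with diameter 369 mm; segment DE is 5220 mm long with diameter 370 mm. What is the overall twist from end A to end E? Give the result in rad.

J_AB = π(0.121)⁴/32 = 2.10×10^-5 m⁴; J_BC = π(0.167)⁴/32 = 7.64×10^-5 m⁴; J_CD = π(0.369)⁴/32 = 1.82×10^-3 m⁴; J_DE = π(0.370)⁴/32 = 1.84×10^-3 m⁴.
θ = (T/G)·Σ L_i/J_i = (16600/16.1×10⁹)·(0.484/2.10×10^-5 + 1.37/7.64×10^-5 + 3.28/1.82×10^-3 + 5.22/1.84×10^-3) = 0.04699 rad.

0.0470 rad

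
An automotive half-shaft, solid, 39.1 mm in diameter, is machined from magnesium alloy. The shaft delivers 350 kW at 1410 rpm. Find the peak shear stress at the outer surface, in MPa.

ω = 2π·1410/60 = 147.7 rad/s, so T = P/ω = 350×10³ / 147.7 = 2370 N·m.
J = πd⁴/32 = π(0.0391)⁴/32 = 2.295×10^-7 m⁴.
τ_max = T·r/J = 2370 × 0.0196 / 2.295×10^-7 = 2.020×10^8 Pa.

202 MPa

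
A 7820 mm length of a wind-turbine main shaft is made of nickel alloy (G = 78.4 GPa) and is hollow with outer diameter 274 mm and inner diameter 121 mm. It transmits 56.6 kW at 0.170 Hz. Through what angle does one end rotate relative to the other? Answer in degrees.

0.569°

ω = 2π·0.170 = 1.068 rad/s, so T = P/ω = 56.6×10³ / 1.068 = 52990 N·m.
J = π(d_o⁴ − d_i⁴)/32 = π(0.274⁴ − 0.121⁴)/32 = 5.323×10^-4 m⁴.
θ = T·L/(G·J) = 52990 × 7.82 / (78.4×10⁹ × 5.323×10^-4) = 9.929×10^-3 rad.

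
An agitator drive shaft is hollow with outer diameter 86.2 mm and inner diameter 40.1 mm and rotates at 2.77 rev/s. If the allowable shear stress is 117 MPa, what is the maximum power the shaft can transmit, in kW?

J = π(d_o⁴ − d_i⁴)/32 = π(0.0862⁴ − 0.0401⁴)/32 = 5.167×10^-6 m⁴.
T_max = τ_allow·J/r = 1.17×10^8 × 5.167×10^-6 / 0.0431 = 14030 N·m.
ω = 2π·2.77 = 17.40 rad/s, so P_max = T_max·ω = 2.441×10^5 W.

244 kW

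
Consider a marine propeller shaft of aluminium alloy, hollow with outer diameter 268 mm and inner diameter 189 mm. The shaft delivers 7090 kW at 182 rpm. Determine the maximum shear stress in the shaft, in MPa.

131 MPa

ω = 2π·182/60 = 19.06 rad/s, so T = P/ω = 7090×10³ / 19.06 = 372000 N·m.
J = π(d_o⁴ − d_i⁴)/32 = π(0.268⁴ − 0.189⁴)/32 = 3.812×10^-4 m⁴.
τ_max = T·r/J = 372000 × 0.134 / 3.812×10^-4 = 1.308×10^8 Pa.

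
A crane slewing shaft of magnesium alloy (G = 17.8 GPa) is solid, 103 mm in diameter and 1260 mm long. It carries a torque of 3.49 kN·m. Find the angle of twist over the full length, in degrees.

1.28°

J = πd⁴/32 = π(0.103)⁴/32 = 1.105×10^-5 m⁴.
θ = T·L/(G·J) = 3490 × 1.26 / (17.8×10⁹ × 1.105×10^-5) = 0.02236 rad.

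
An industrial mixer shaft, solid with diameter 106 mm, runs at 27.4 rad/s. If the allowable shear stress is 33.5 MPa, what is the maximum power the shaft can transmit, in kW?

J = πd⁴/32 = π(0.106)⁴/32 = 1.239×10^-5 m⁴.
T_max = τ_allow·J/r = 3.35×10^7 × 1.239×10^-5 / 0.0530 = 7834 N·m.
ω = 27.4 rad/s, so P_max = T_max·ω = 2.147×10^5 W.

215 kW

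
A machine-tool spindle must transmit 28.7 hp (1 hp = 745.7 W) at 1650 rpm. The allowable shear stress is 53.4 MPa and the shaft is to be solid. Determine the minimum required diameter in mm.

22.8 mm

ω = 2π·1650/60 = 172.8 rad/s, so T = P/ω = 28.7×745.7 / 172.8 = 123.9 N·m.
For a solid shaft τ_max = 16T/(πd³), so d = (16T/(π τ_allow))^(1/3) = (16·123.9/(π·5.34×10^7))^(1/3) = 0.02277 m.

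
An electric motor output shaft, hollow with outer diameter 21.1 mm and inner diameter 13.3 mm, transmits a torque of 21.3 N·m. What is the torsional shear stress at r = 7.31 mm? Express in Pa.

9.50e6 Pa

J = π(d_o⁴ − d_i⁴)/32 = π(0.0211⁴ − 0.0133⁴)/32 = 1.639×10^-8 m⁴.
Shear stress varies linearly with radius: τ = T·r/J = 21.30 × 0.00731 / 1.639×10^-8 = 9.501×10^6 Pa.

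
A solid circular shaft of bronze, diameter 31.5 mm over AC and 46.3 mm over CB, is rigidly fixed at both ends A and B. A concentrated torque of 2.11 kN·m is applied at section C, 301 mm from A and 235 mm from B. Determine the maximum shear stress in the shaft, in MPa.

Compatibility: T_A·a/J_AC = T_B·b/J_CB with T_A + T_B = T₀.
J_AC = 9.67×10^-8 m⁴, J_CB = 4.51×10^-7 m⁴, so T_A = T₀·(J_AC/a)/((J_AC/a)+(J_CB/b)) = 302.4 N·m, T_B = 1808 N·m.
τ in each portion: τ_AC = 4.93×10^7 Pa, τ_CB = 9.28×10^7 Pa; maximum is in CB.
τ_max = T_CB·r/J = 1808·0.0231/4.51×10^-7 = 9.276×10^7 Pa.

92.8 MPa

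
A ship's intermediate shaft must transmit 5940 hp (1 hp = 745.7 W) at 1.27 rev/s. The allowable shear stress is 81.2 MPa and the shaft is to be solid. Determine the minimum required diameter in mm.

327 mm

ω = 2π·1.27 = 7.980 rad/s, so T = P/ω = 5940×745.7 / 7.980 = 555100 N·m.
For a solid shaft τ_max = 16T/(πd³), so d = (16T/(π τ_allow))^(1/3) = (16·555100/(π·8.12×10^7))^(1/3) = 0.3265 m.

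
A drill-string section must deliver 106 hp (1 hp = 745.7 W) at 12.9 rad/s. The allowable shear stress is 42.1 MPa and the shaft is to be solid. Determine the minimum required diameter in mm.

90.5 mm

ω = 12.9 rad/s, so T = P/ω = 106×745.7 / 12.90 = 6127 N·m.
For a solid shaft τ_max = 16T/(πd³), so d = (16T/(π τ_allow))^(1/3) = (16·6127/(π·4.21×10^7))^(1/3) = 0.09050 m.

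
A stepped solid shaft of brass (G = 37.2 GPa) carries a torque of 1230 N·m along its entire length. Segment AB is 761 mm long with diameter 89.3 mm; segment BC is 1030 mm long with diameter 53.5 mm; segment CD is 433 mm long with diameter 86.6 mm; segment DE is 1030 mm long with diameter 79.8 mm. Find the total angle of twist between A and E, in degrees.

3.30°

J_AB = π(0.0893)⁴/32 = 6.24×10^-6 m⁴; J_BC = π(0.0535)⁴/32 = 8.04×10^-7 m⁴; J_CD = π(0.0866)⁴/32 = 5.52×10^-6 m⁴; J_DE = π(0.0798)⁴/32 = 3.98×10^-6 m⁴.
θ = (T/G)·Σ L_i/J_i = (1230/37.2×10⁹)·(0.761/6.24×10^-6 + 1.03/8.04×10^-7 + 0.433/5.52×10^-6 + 1.03/3.98×10^-6) = 0.05752 rad.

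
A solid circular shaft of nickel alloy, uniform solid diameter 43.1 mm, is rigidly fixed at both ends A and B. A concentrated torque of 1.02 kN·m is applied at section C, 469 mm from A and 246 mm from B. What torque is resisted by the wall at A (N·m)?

351 N·m

With uniform GJ and both ends fixed, compatibility θ_AC = θ_CB gives T_A·a = T_B·b, together with T_A + T_B = T₀.
T_A = T₀·b/(a+b) = 1020·246/715.0 = 350.9 N·m; T_B = 669.1 N·m.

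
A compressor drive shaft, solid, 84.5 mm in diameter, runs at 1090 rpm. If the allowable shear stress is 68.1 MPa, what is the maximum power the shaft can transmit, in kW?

921 kW

J = πd⁴/32 = π(0.0845)⁴/32 = 5.005×10^-6 m⁴.
T_max = τ_allow·J/r = 6.81×10^7 × 5.005×10^-6 / 0.0423 = 8068 N·m.
ω = 2π·1090/60 = 114.1 rad/s, so P_max = T_max·ω = 9.209×10^5 W.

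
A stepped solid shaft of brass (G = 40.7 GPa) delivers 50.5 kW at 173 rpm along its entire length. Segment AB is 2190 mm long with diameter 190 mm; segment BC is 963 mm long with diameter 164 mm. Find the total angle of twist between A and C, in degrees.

0.120°

ω = 2π·173/60 = 18.12 rad/s, so T = P/ω = 50.5×10³ / 18.12 = 2788 N·m.
J_AB = π(0.190)⁴/32 = 1.28×10^-4 m⁴; J_BC = π(0.164)⁴/32 = 7.10×10^-5 m⁴.
θ = (T/G)·Σ L_i/J_i = (2788/40.7×10⁹)·(2.19/1.28×10^-4 + 0.963/7.10×10^-5) = 2.101×10^-3 rad.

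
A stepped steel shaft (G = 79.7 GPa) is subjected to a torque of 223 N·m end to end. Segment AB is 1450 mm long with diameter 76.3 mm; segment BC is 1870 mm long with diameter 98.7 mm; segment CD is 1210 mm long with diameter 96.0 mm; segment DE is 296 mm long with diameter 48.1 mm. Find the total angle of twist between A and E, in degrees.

J_AB = π(0.0763)⁴/32 = 3.33×10^-6 m⁴; J_BC = π(0.0987)⁴/32 = 9.32×10^-6 m⁴; J_CD = π(0.0960)⁴/32 = 8.34×10^-6 m⁴; J_DE = π(0.0481)⁴/32 = 5.26×10^-7 m⁴.
θ = (T/G)·Σ L_i/J_i = (223.0/79.7×10⁹)·(1.45/3.33×10^-6 + 1.87/9.32×10^-6 + 1.21/8.34×10^-6 + 0.296/5.26×10^-7) = 3.763×10^-3 rad.

0.216°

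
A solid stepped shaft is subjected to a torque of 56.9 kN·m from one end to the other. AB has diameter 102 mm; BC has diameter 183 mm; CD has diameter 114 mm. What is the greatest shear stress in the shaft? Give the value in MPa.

Under the same torque, τ_max = 16T/(πd³) is largest where d is smallest — segment AB (d = 102 mm).
τ_max = 16·56900/(π·(0.102)³) = 2.731×10^8 Pa.

273 MPa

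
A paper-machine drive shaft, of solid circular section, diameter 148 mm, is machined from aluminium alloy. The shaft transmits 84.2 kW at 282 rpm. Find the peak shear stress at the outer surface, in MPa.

4.48 MPa

ω = 2π·282/60 = 29.53 rad/s, so T = P/ω = 84.2×10³ / 29.53 = 2851 N·m.
J = πd⁴/32 = π(0.148)⁴/32 = 4.710×10^-5 m⁴.
τ_max = T·r/J = 2851 × 0.0740 / 4.710×10^-5 = 4.479×10^6 Pa.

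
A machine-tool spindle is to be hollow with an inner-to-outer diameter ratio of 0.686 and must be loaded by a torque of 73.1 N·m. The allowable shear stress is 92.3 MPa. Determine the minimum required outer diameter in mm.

For a hollow shaft with d_i/d_o = 0.686: τ_max = 16T/(π d_o³ (1−k⁴)), so d_o = [16T/(π τ_allow (1−k⁴))]^(1/3) = [16·73.10/(π·9.23×10^7·0.7785)]^(1/3) = 0.01730 m.

17.3 mm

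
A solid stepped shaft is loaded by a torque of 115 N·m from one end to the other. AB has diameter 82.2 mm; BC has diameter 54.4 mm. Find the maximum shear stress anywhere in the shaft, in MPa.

Under the same torque, τ_max = 16T/(πd³) is largest where d is smallest — segment BC (d = 54.4 mm).
τ_max = 16·115.0/(π·(0.0544)³) = 3.638×10^6 Pa.

3.64 MPa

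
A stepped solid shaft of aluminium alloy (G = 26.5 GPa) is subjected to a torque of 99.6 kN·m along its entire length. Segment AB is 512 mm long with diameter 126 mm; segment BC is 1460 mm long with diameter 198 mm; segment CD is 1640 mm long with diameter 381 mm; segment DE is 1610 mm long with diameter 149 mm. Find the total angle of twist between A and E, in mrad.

242 mrad

J_AB = π(0.126)⁴/32 = 2.47×10^-5 m⁴; J_BC = π(0.198)⁴/32 = 1.51×10^-4 m⁴; J_CD = π(0.381)⁴/32 = 2.07×10^-3 m⁴; J_DE = π(0.149)⁴/32 = 4.84×10^-5 m⁴.
θ = (T/G)·Σ L_i/J_i = (99600/26.5×10⁹)·(0.512/2.47×10^-5 + 1.46/1.51×10^-4 + 1.64/2.07×10^-3 + 1.61/4.84×10^-5) = 0.2422 rad.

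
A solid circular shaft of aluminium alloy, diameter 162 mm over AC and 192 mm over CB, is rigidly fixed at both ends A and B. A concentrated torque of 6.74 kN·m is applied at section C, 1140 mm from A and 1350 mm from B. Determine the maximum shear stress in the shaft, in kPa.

Compatibility: T_A·a/J_AC = T_B·b/J_CB with T_A + T_B = T₀.
J_AC = 6.76×10^-5 m⁴, J_CB = 1.33×10^-4 m⁴, so T_A = T₀·(J_AC/a)/((J_AC/a)+(J_CB/b)) = 2528 N·m, T_B = 4212 N·m.
τ in each portion: τ_AC = 3.03×10^6 Pa, τ_CB = 3.03×10^6 Pa; maximum is in CB.
τ_max = T_CB·r/J = 4212·0.0960/1.33×10^-4 = 3.031×10^6 Pa.

3030 kPa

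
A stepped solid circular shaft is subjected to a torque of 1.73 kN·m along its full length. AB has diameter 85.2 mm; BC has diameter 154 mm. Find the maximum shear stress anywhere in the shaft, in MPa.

Under the same torque, τ_max = 16T/(πd³) is largest where d is smallest — segment AB (d = 85.2 mm).
τ_max = 16·1730/(π·(0.0852)³) = 1.425×10^7 Pa.

14.2 MPa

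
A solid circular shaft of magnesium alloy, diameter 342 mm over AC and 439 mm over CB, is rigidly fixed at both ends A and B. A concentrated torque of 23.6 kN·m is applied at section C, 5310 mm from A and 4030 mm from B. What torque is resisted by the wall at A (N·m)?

Compatibility: T_A·a/J_AC = T_B·b/J_CB with T_A + T_B = T₀.
J_AC = 1.34×10^-3 m⁴, J_CB = 3.65×10^-3 m⁴, so T_A = T₀·(J_AC/a)/((J_AC/a)+(J_CB/b)) = 5156 N·m, T_B = 18440 N·m.

5160 N·m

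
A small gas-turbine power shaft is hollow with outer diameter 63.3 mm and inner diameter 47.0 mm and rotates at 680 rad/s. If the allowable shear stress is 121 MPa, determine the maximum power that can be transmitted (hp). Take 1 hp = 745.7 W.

J = π(d_o⁴ − d_i⁴)/32 = π(0.0633⁴ − 0.0470⁴)/32 = 1.097×10^-6 m⁴.
T_max = τ_allow·J/r = 1.21×10^8 × 1.097×10^-6 / 0.0316 = 4194 N·m.
ω = 680 rad/s, so P_max = T_max·ω = 2.852×10^6 W.

3820 hp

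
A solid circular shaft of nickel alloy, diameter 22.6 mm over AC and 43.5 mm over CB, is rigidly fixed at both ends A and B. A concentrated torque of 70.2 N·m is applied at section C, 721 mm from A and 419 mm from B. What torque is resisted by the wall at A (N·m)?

Compatibility: T_A·a/J_AC = T_B·b/J_CB with T_A + T_B = T₀.
J_AC = 2.56×10^-8 m⁴, J_CB = 3.52×10^-7 m⁴, so T_A = T₀·(J_AC/a)/((J_AC/a)+(J_CB/b)) = 2.852 N·m, T_B = 67.35 N·m.

2.85 N·m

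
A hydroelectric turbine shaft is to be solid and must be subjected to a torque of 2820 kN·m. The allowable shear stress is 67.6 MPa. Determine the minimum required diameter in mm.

For a solid shaft τ_max = 16T/(πd³), so d = (16T/(π τ_allow))^(1/3) = (16·2.820e6/(π·6.76×10^7))^(1/3) = 0.5967 m.

597 mm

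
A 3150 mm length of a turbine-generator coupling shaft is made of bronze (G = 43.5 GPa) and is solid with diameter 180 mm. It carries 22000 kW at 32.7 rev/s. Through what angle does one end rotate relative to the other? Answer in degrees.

4.31°

ω = 2π·32.7 = 205.5 rad/s, so T = P/ω = 22000×10³ / 205.5 = 107100 N·m.
J = πd⁴/32 = π(0.180)⁴/32 = 1.031×10^-4 m⁴.
θ = T·L/(G·J) = 107100 × 3.15 / (43.5×10⁹ × 1.031×10^-4) = 0.07524 rad.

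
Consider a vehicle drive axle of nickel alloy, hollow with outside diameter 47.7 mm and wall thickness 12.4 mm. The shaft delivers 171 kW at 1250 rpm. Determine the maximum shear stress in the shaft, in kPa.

64700 kPa

ω = 2π·1250/60 = 130.9 rad/s, so T = P/ω = 171×10³ / 130.9 = 1306 N·m.
J = π(d_o⁴ − d_i⁴)/32 = π(0.0477⁴ − 0.0229⁴)/32 = 4.812×10^-7 m⁴.
τ_max = T·r/J = 1306 × 0.0239 / 4.812×10^-7 = 6.474×10^7 Pa.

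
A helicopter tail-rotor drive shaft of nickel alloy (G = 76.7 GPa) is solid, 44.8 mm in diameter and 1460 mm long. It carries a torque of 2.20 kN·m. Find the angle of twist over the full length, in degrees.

6.07°

J = πd⁴/32 = π(0.0448)⁴/32 = 3.955×10^-7 m⁴.
θ = T·L/(G·J) = 2200 × 1.46 / (76.7×10⁹ × 3.955×10^-7) = 0.1059 rad.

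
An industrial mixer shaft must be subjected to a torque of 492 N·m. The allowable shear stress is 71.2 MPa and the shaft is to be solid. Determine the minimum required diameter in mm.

For a solid shaft τ_max = 16T/(πd³), so d = (16T/(π τ_allow))^(1/3) = (16·492.0/(π·7.12×10^7))^(1/3) = 0.03277 m.

32.8 mm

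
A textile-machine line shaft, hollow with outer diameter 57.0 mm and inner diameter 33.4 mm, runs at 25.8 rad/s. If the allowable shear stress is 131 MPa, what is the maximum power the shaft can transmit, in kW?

108 kW

J = π(d_o⁴ − d_i⁴)/32 = π(0.0570⁴ − 0.0334⁴)/32 = 9.142×10^-7 m⁴.
T_max = τ_allow·J/r = 1.31×10^8 × 9.142×10^-7 / 0.0285 = 4202 N·m.
ω = 25.8 rad/s, so P_max = T_max·ω = 1.084×10^5 W.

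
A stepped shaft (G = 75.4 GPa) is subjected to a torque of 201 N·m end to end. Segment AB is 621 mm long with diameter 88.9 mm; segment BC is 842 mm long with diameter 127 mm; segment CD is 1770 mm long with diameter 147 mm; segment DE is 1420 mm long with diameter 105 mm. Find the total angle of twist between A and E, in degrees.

J_AB = π(0.0889)⁴/32 = 6.13×10^-6 m⁴; J_BC = π(0.127)⁴/32 = 2.55×10^-5 m⁴; J_CD = π(0.147)⁴/32 = 4.58×10^-5 m⁴; J_DE = π(0.105)⁴/32 = 1.19×10^-5 m⁴.
θ = (T/G)·Σ L_i/J_i = (201.0/75.4×10⁹)·(0.621/6.13×10^-6 + 0.842/2.55×10^-5 + 1.77/4.58×10^-5 + 1.42/1.19×10^-5) = 7.780×10^-4 rad.

0.0446°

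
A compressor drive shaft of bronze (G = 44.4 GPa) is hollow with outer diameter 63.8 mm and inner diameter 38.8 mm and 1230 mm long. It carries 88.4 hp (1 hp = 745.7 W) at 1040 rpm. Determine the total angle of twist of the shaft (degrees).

0.684°

ω = 2π·1040/60 = 108.9 rad/s, so T = P/ω = 88.4×745.7 / 108.9 = 605.3 N·m.
J = π(d_o⁴ − d_i⁴)/32 = π(0.0638⁴ − 0.0388⁴)/32 = 1.404×10^-6 m⁴.
θ = T·L/(G·J) = 605.3 × 1.23 / (44.4×10⁹ × 1.404×10^-6) = 0.01194 rad.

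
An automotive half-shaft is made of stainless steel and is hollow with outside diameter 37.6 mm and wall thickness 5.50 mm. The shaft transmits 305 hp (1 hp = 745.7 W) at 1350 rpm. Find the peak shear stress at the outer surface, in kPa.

ω = 2π·1350/60 = 141.4 rad/s, so T = P/ω = 305×745.7 / 141.4 = 1609 N·m.
J = π(d_o⁴ − d_i⁴)/32 = π(0.0376⁴ − 0.0266⁴)/32 = 1.471×10^-7 m⁴.
τ_max = T·r/J = 1609 × 0.0188 / 1.471×10^-7 = 2.056×10^8 Pa.

206000 kPa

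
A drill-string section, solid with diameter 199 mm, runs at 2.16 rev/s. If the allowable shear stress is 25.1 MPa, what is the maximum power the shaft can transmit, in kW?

J = πd⁴/32 = π(0.199)⁴/32 = 1.540×10^-4 m⁴.
T_max = τ_allow·J/r = 2.51×10^7 × 1.540×10^-4 / 0.0995 = 38840 N·m.
ω = 2π·2.16 = 13.57 rad/s, so P_max = T_max·ω = 5.271×10^5 W.

527 kW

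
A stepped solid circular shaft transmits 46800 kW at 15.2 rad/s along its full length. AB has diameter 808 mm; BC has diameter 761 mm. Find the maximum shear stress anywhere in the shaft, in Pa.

ω = 15.2 rad/s, so T = P/ω = 46800×10³ / 15.20 = 3.079e6 N·m.
Under the same torque, τ_max = 16T/(πd³) is largest where d is smallest — segment BC (d = 761 mm).
τ_max = 16·3.079e6/(π·(0.761)³) = 3.558×10^7 Pa.

3.56e7 Pa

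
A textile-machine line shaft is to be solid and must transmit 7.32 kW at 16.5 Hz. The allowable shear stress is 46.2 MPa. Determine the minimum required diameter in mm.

19.8 mm

ω = 2π·16.5 = 103.7 rad/s, so T = P/ω = 7.32×10³ / 103.7 = 70.61 N·m.
For a solid shaft τ_max = 16T/(πd³), so d = (16T/(π τ_allow))^(1/3) = (16·70.61/(π·4.62×10^7))^(1/3) = 0.01982 m.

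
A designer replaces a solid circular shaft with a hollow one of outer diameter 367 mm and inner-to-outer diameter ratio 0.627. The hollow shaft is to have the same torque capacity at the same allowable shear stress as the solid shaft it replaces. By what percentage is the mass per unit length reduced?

32.1 %

Equal τ_max and T ⇒ the solid shaft needs d_s³ = d_o³(1−k⁴), so d_s = 367·(1−0.627⁴)^(1/3) = 347.0 mm.
Area ratio A_h/A_s = d_o²(1−k²)/d_s² = (1−k²)/(1−k⁴)^(2/3) = 0.6787.
Mass saving = 1 − 0.6787 = 32.1 %.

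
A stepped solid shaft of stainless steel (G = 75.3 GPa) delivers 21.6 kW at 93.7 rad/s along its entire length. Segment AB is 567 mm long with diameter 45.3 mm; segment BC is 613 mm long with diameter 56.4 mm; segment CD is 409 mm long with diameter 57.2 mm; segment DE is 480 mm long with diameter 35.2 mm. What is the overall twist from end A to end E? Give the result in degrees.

ω = 93.7 rad/s, so T = P/ω = 21.6×10³ / 93.70 = 230.5 N·m.
J_AB = π(0.0453)⁴/32 = 4.13×10^-7 m⁴; J_BC = π(0.0564)⁴/32 = 9.93×10^-7 m⁴; J_CD = π(0.0572)⁴/32 = 1.05×10^-6 m⁴; J_DE = π(0.0352)⁴/32 = 1.51×10^-7 m⁴.
θ = (T/G)·Σ L_i/J_i = (230.5/75.3×10⁹)·(0.567/4.13×10^-7 + 0.613/9.93×10^-7 + 0.409/1.05×10^-6 + 0.480/1.51×10^-7) = 0.01703 rad.

0.976°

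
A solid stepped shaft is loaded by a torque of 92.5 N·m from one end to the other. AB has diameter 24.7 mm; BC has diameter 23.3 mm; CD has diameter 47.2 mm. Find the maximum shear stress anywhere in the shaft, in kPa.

37200 kPa

Under the same torque, τ_max = 16T/(πd³) is largest where d is smallest — segment BC (d = 23.3 mm).
τ_max = 16·92.50/(π·(0.0233)³) = 3.724×10^7 Pa.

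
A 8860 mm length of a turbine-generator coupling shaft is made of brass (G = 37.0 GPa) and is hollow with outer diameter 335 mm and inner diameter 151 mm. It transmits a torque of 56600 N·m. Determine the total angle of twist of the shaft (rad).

0.0114 rad

J = π(d_o⁴ − d_i⁴)/32 = π(0.335⁴ − 0.151⁴)/32 = 1.185×10^-3 m⁴.
θ = T·L/(G·J) = 56600 × 8.86 / (37.0×10⁹ × 1.185×10^-3) = 0.01143 rad.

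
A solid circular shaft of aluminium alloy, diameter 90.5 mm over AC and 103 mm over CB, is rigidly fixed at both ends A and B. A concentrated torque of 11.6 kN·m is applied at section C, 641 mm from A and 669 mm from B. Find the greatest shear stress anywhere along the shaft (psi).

Compatibility: T_A·a/J_AC = T_B·b/J_CB with T_A + T_B = T₀.
J_AC = 6.59×10^-6 m⁴, J_CB = 1.10×10^-5 m⁴, so T_A = T₀·(J_AC/a)/((J_AC/a)+(J_CB/b)) = 4448 N·m, T_B = 7152 N·m.
τ in each portion: τ_AC = 3.06×10^7 Pa, τ_CB = 3.33×10^7 Pa; maximum is in CB.
τ_max = T_CB·r/J = 7152·0.0515/1.10×10^-5 = 3.333×10^7 Pa.

4830 psi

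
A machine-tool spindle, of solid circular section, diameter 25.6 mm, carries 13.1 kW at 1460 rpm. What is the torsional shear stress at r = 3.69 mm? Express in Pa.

ω = 2π·1460/60 = 152.9 rad/s, so T = P/ω = 13.1×10³ / 152.9 = 85.68 N·m.
J = πd⁴/32 = π(0.0256)⁴/32 = 4.217×10^-8 m⁴.
Shear stress varies linearly with radius: τ = T·r/J = 85.68 × 0.00369 / 4.217×10^-8 = 7.498×10^6 Pa.

7.50e6 Pa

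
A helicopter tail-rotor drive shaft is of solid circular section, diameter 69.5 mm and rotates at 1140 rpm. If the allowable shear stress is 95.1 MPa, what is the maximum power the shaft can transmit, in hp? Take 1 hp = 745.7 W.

1000 hp

J = πd⁴/32 = π(0.0695)⁴/32 = 2.291×10^-6 m⁴.
T_max = τ_allow·J/r = 9.51×10^7 × 2.291×10^-6 / 0.0348 = 6269 N·m.
ω = 2π·1140/60 = 119.4 rad/s, so P_max = T_max·ω = 7.483×10^5 W.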